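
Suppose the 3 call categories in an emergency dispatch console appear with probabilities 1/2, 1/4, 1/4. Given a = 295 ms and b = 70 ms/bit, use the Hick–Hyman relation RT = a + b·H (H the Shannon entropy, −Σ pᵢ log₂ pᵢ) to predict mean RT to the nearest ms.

400 ms

H = −Σ pᵢ log₂ pᵢ = 0.5·1 + 0.25·2 + 0.25·2 = 1.500 bits.
RT = 295 + 70 × 1.500 = 400.00 ms.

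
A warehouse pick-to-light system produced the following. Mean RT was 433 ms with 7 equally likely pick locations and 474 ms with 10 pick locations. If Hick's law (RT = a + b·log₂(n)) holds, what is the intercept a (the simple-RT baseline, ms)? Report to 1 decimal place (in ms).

The slope on a log₂ axis is (474 − 433) / (3.3219 − 2.8074) = 79.678 ms/bit.
a = RT₁ − b·log₂ n₁ = 433 − 79.678 × 2.8074 = 209.316 ms.

209.3 ms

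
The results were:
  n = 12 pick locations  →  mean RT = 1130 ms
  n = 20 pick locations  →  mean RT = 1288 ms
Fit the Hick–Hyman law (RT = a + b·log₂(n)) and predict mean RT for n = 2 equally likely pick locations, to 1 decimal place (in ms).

With log₂ n on the abscissa the relation is linear; from the two conditions:
  b = (1288 − 1130) / (log₂ 20 − log₂ 12) = 158 / (4.3219 − 3.5850) = 214.393 ms/bit
  a = 1130 − 214.393 × 3.5850 = 361.410 ms
Then RT(2) = 361.410 + 214.393 × log₂ 2 = 361.410 + 214.393 × 1 ≈ 575.803 ms.

575.8 ms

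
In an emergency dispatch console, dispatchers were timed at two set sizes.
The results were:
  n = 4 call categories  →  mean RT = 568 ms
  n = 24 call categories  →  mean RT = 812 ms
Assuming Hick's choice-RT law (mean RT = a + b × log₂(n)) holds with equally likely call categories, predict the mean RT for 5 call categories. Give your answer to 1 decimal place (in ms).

RT is linear in log₂ n, so two points fix the line:
  b = (812 − 568) / (log₂ 24 − log₂ 4) = 244 / (4.5850 − 2) = 94.392 ms/bit
  a = 568 − 94.392 × 2 = 379.216 ms
Then RT(5) = 379.216 + 94.392 × log₂ 5 = 379.216 + 94.392 × 2.3219 ≈ 598.387 ms.

598.4 ms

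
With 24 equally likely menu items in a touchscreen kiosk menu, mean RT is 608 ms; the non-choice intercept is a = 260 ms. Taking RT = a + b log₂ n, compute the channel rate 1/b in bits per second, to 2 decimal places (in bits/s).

b = (608 − 260)/log₂ 24 = 348/4.5850 = 75.900 ms per bit = 0.07590 s/bit; the reciprocal is 13.175 bits/s.

13.18 bits/s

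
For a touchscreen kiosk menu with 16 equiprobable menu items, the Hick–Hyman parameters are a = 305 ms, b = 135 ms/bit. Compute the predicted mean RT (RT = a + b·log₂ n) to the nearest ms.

845 ms

log₂(16) = 4 bits, so RT = 305 + 135 × 4 ≈ 845.000 ms.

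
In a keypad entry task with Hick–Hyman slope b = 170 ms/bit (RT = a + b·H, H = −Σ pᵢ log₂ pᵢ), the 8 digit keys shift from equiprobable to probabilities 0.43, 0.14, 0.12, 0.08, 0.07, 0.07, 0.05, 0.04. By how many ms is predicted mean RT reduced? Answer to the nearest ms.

82 ms

Equiprobable entropy H₀ = log₂ 8 = 3.0000 bits.
Skewed entropy H = −Σ pᵢ log₂ pᵢ = 2.5182 bits.
ΔRT = b·(H₀ − H) = 170 × 0.4818 = 81.90 ms.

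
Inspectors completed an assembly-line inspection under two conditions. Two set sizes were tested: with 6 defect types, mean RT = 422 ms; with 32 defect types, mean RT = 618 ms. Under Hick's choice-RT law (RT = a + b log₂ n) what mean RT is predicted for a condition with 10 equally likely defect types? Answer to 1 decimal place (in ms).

With log₂ n on the abscissa the relation is linear; from the two conditions:
  b = (618 − 422) / (log₂ 32 − log₂ 6) = 196 / (5 − 2.5850) = 81.158 ms/bit
  a = 422 − 81.158 × 2.5850 = 212.209 ms
Then RT(10) = 212.209 + 81.158 × log₂ 10 = 212.209 + 81.158 × 3.3219 ≈ 481.811 ms.

481.8 ms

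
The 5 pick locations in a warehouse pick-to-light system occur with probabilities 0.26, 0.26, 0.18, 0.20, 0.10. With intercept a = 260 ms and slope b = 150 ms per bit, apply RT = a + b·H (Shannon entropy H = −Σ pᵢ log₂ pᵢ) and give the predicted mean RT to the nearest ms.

H = 0.26·log₂(1/0.26) + 0.26·log₂(1/0.26) + 0.18·log₂(1/0.18) + 0.20·log₂(1/0.20) + 0.10·log₂(1/0.10) = 2.2525 bits.
RT = 260 + 150 × 2.2525 = 597.87 ms.

598 ms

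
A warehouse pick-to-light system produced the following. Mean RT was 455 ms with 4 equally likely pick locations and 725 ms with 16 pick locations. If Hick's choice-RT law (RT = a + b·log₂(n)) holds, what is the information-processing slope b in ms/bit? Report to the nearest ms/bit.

The slope on a log₂ axis is (725 − 455) / (4 − 2) = 135 ms/bit.

135 ms/bit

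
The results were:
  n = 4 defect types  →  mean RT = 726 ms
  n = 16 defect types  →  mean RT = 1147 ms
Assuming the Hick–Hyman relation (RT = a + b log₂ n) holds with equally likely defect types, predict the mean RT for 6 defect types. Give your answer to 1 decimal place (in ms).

849.1 ms

Solve the two-equation system in a and b:
  b = (1147 − 726) / (log₂ 16 − log₂ 4) = 421 / (4 − 2) = 210.500 ms/bit
  a = 726 − 210.500 × 2 = 305.000 ms
Then RT(6) = 305.000 + 210.500 × log₂ 6 = 305.000 + 210.500 × 2.5850 ≈ 849.135 ms.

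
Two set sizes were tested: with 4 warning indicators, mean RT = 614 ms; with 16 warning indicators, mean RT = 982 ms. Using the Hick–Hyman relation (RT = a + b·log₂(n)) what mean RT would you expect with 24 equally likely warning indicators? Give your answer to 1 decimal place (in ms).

With log₂ n on the abscissa the relation is linear; from the two conditions:
  b = (982 − 614) / (log₂ 16 − log₂ 4) = 368 / (4 − 2) = 184.000 ms/bit
  a = 614 − 184.000 × 2 = 246.000 ms
Then RT(24) = 246.000 + 184.000 × log₂ 24 = 246.000 + 184.000 × 4.5850 ≈ 1089.633 ms.

1089.6 ms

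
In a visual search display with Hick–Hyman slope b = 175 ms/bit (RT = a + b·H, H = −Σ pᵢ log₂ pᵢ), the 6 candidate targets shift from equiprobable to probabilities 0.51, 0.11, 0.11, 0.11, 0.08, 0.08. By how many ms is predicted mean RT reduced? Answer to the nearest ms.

80 ms

The RT saving is b·ΔH. Equiprobable H₀ = log₂(6) = 2.5850 bits; with the given probabilities H = 2.1293 bits.
b·(H₀ − H) = 175 × (2.5850 − 2.1293) = 79.74 ms.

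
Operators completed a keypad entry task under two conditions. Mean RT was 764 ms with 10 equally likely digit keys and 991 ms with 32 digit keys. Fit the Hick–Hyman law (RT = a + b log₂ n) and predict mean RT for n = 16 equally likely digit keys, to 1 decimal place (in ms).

With log₂ n on the abscissa the relation is linear; from the two conditions:
  b = (991 − 764) / (log₂ 32 − log₂ 10) = 227 / (5 − 3.3219) = 135.274 ms/bit
  a = 764 − 135.274 × 3.3219 = 314.629 ms
Then RT(16) = 314.629 + 135.274 × log₂ 16 = 314.629 + 135.274 × 4 ≈ 855.726 ms.

855.7 ms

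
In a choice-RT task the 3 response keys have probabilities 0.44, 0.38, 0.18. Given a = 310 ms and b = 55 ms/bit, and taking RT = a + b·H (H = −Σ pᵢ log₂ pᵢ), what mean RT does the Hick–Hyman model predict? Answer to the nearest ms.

392 ms

H = 0.44·log₂(1/0.44) + 0.38·log₂(1/0.38) + 0.18·log₂(1/0.18) = 1.4969 bits.
RT = 310 + 55 × 1.4969 = 392.33 ms.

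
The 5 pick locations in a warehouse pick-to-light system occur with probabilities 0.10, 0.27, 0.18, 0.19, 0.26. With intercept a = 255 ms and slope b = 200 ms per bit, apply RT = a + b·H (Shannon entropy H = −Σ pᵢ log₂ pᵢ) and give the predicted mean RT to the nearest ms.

705 ms

H = 0.10·log₂(1/0.10) + 0.27·log₂(1/0.27) + 0.18·log₂(1/0.18) + 0.19·log₂(1/0.19) + 0.26·log₂(1/0.26) = 2.2480 bits.
RT = 255 + 200 × 2.2480 = 704.61 ms.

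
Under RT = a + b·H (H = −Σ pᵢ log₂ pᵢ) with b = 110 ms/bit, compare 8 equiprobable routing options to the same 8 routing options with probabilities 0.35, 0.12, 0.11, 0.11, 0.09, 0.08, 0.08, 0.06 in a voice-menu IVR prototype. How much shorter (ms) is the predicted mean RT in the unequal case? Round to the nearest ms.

Equiprobable entropy H₀ = log₂ 8 = 3.0000 bits.
Skewed entropy H = −Σ pᵢ log₂ pᵢ = 2.7369 bits.
ΔRT = b·(H₀ − H) = 110 × 0.2631 = 28.94 ms.

29 ms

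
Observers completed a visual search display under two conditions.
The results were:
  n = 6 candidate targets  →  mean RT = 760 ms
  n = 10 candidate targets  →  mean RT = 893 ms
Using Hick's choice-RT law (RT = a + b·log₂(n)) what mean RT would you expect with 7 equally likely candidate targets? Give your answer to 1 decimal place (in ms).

Fit slope and intercept:
  b = (893 − 760) / (log₂ 10 − log₂ 6) = 133 / (3.3219 − 2.5850) = 180.470 ms/bit
  a = 760 − 180.470 × 2.5850 = 293.492 ms
Then RT(7) = 293.492 + 180.470 × log₂ 7 = 293.492 + 180.470 × 2.8074 ≈ 800.135 ms.

800.1 ms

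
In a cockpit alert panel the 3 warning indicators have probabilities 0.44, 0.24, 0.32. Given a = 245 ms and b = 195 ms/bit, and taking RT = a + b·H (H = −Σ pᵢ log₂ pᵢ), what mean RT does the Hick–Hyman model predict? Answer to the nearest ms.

Entropy contributions −pᵢ log₂ pᵢ: 0.5211, 0.4941, 0.5260; sum H = 1.5413 bits.
RT = a + bH = 245 + 195·1.5413 = 545.56 ms.

546 ms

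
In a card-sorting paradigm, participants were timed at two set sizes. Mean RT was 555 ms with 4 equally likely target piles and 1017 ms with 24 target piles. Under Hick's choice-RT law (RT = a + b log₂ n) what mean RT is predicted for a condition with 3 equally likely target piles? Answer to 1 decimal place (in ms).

480.8 ms

With log₂ n on the abscissa the relation is linear; from the two conditions:
  b = (1017 − 555) / (log₂ 24 − log₂ 4) = 462 / (4.5850 − 2) = 178.726 ms/bit
  a = 555 − 178.726 × 2 = 197.548 ms
Then RT(3) = 197.548 + 178.726 × log₂ 3 = 197.548 + 178.726 × 1.5850 ≈ 480.822 ms.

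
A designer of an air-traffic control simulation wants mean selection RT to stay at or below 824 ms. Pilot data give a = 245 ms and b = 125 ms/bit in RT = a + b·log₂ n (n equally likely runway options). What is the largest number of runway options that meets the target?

125·log₂ n ≤ 824 − 245 = 579, giving log₂ n ≤ 4.6320 and n ≤ 24.795. The largest whole number is 24.

24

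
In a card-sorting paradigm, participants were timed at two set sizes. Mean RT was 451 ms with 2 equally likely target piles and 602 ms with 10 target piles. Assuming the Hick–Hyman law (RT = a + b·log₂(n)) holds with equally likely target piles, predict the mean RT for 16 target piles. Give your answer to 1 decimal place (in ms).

646.1 ms

RT is linear in log₂ n, so two points fix the line:
  b = (602 − 451) / (log₂ 10 − log₂ 2) = 151 / (3.3219 − 1) = 65.032 ms/bit
  a = 451 − 65.032 × 1 = 385.968 ms
Then RT(16) = 385.968 + 65.032 × log₂ 16 = 385.968 + 65.032 × 4 ≈ 646.096 ms.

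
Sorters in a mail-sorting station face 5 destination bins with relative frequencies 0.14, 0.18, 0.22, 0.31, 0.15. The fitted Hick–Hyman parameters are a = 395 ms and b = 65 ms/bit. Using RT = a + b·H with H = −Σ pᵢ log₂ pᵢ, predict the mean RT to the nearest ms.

H = 0.14·log₂(1/0.14) + 0.18·log₂(1/0.18) + 0.22·log₂(1/0.22) + 0.31·log₂(1/0.31) + 0.15·log₂(1/0.15) = 2.2573 bits.
RT = 395 + 65 × 2.2573 = 541.73 ms.

542 ms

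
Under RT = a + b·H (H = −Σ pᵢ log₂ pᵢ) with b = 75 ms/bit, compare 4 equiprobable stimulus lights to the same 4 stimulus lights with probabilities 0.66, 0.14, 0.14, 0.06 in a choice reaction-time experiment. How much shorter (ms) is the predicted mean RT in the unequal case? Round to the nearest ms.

The RT saving is b·ΔH. Equiprobable H₀ = log₂(4) = 2.0000 bits; with the given probabilities H = 1.4334 bits.
b·(H₀ − H) = 75 × (2.0000 − 1.4334) = 42.50 ms.

42 ms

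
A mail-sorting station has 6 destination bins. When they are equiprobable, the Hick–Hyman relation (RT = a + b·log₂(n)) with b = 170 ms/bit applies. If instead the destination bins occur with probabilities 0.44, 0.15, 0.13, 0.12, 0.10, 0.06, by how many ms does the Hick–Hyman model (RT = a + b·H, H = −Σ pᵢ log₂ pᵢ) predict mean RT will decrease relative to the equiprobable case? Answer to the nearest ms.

56 ms

The RT saving is b·ΔH. Equiprobable H₀ = log₂(6) = 2.5850 bits; with the given probabilities H = 2.2571 bits.
b·(H₀ − H) = 170 × (2.5850 − 2.2571) = 55.73 ms.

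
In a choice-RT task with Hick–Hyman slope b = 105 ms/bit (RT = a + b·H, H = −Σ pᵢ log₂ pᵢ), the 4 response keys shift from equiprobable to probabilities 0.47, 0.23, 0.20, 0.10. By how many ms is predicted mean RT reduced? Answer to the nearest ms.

Equiprobable entropy H₀ = log₂ 4 = 2.0000 bits.
Skewed entropy H = −Σ pᵢ log₂ pᵢ = 1.7962 bits.
ΔRT = b·(H₀ − H) = 105 × 0.2038 = 21.40 ms.

21 ms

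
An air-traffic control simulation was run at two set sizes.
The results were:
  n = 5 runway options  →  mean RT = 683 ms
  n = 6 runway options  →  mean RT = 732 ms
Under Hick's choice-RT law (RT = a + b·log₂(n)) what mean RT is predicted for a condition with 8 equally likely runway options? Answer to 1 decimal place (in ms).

809.3 ms

Fit slope and intercept:
  b = (732 − 683) / (log₂ 6 − log₂ 5) = 49 / (2.5850 − 2.3219) = 186.287 ms/bit
  a = 683 − 186.287 × 2.3219 = 250.454 ms
Then RT(8) = 250.454 + 186.287 × log₂ 8 = 250.454 + 186.287 × 3 ≈ 809.316 ms.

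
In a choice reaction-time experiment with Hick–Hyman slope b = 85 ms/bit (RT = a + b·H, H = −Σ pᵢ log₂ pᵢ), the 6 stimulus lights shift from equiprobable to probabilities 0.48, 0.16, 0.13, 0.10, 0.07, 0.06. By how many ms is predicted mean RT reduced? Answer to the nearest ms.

36 ms

Equiprobable entropy H₀ = log₂ 6 = 2.5850 bits.
Skewed entropy H = −Σ pᵢ log₂ pᵢ = 2.1582 bits.
ΔRT = b·(H₀ − H) = 85 × 0.4268 = 36.27 ms.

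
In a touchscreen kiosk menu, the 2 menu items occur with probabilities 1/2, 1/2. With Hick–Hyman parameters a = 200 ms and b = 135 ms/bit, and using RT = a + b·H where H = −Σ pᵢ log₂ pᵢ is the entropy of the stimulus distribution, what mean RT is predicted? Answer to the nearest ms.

H = −Σ pᵢ log₂ pᵢ = 0.5·1 + 0.5·1 = 1.000 bits.
RT = 200 + 135 × 1.000 = 335.00 ms.

335 ms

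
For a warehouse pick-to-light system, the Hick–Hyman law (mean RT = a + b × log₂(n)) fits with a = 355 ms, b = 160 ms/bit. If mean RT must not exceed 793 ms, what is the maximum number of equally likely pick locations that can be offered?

6

160·log₂ n ≤ 793 − 355 = 438, giving log₂ n ≤ 2.7375 and n ≤ 6.669. The largest whole number is 6.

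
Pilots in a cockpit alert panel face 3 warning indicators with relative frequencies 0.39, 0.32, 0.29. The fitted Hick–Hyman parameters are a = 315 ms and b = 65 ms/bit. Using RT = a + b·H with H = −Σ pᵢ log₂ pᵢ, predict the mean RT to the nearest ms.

417 ms

H = 0.39·log₂(1/0.39) + 0.32·log₂(1/0.32) + 0.29·log₂(1/0.29) = 1.5737 bits.
RT = 315 + 65 × 1.5737 = 417.29 ms.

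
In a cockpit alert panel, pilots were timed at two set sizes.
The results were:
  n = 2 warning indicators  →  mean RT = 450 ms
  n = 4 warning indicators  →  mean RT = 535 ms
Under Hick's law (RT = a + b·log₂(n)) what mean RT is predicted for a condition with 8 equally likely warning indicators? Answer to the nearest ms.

RT is linear in log₂ n, so two points fix the line:
  b = (535 − 450) / (log₂ 4 − log₂ 2) = 85 / (2 − 1) = 85 ms/bit
  a = 450 − 85 × 1 = 365 ms
Then RT(8) = 365 + 85 × log₂ 8 = 365 + 85 × 3 ≈ 620.000 ms.

620 ms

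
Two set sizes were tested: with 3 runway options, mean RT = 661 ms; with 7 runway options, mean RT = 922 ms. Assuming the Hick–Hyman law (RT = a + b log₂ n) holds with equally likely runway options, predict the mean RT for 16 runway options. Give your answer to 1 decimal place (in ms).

1176.6 ms

With log₂ n on the abscissa the relation is linear; from the two conditions:
  b = (922 − 661) / (log₂ 7 − log₂ 3) = 261 / (2.8074 − 1.5850) = 213.516 ms/bit
  a = 661 − 213.516 × 1.5850 = 322.586 ms
Then RT(16) = 322.586 + 213.516 × log₂ 16 = 322.586 + 213.516 × 4 ≈ 1176.648 ms.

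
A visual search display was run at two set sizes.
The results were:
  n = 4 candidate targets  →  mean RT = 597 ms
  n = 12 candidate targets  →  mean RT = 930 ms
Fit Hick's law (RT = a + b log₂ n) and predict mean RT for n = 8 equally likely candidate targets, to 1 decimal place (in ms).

Fit slope and intercept:
  b = (930 − 597) / (log₂ 12 − log₂ 4) = 333 / (3.5850 − 2) = 210.100 ms/bit
  a = 597 − 210.100 × 2 = 176.801 ms
Then RT(8) = 176.801 + 210.100 × log₂ 8 = 176.801 + 210.100 × 3 ≈ 807.100 ms.

807.1 ms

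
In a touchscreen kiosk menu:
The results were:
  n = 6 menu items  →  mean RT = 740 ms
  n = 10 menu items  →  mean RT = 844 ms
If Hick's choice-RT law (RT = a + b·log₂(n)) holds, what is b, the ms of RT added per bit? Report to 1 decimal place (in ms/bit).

141.1 ms/bit

The slope on a log₂ axis is (844 − 740) / (3.3219 − 2.5850) = 141.119 ms/bit.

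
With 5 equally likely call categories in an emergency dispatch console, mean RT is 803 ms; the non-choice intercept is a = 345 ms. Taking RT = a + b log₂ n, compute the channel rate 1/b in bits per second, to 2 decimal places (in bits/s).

Choice component = 803 − 345 = 458 ms over log₂(5) = 2.3219 bits.
b = 458 / 2.3219 = 197.250 ms/bit, so 1/b = 5.070 bits/s.

5.07 bits/s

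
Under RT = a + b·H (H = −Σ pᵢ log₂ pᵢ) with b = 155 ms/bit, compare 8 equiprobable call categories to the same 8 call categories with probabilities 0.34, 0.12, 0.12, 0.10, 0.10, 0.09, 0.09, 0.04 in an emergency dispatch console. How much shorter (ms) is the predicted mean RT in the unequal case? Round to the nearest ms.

The RT saving is b·ΔH. Equiprobable H₀ = log₂(8) = 3.0000 bits; with the given probabilities H = 2.7388 bits.
b·(H₀ − H) = 155 × (3.0000 − 2.7388) = 40.49 ms.

40 ms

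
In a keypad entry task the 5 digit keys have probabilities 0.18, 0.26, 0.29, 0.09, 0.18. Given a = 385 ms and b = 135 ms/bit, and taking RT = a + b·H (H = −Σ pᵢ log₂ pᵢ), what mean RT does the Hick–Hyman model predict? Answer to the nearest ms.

686 ms

H = 0.18·log₂(1/0.18) + 0.26·log₂(1/0.26) + 0.29·log₂(1/0.29) + 0.09·log₂(1/0.09) + 0.18·log₂(1/0.18) = 2.2265 bits.
RT = 385 + 135 × 2.2265 = 685.57 ms.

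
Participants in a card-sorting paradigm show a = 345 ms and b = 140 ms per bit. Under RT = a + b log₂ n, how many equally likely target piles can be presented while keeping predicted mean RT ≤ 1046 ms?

32

140·log₂ n ≤ 1046 − 345 = 701, giving log₂ n ≤ 5.0071 and n ≤ 32.159. The largest whole number is 32.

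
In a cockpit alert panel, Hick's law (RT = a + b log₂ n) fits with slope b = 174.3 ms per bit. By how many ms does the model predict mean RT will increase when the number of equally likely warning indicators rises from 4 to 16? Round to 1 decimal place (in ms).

348.6 ms

ΔRT = (a + b log₂ n₂) − (a + b log₂ n₁) = b·(log₂ n₂ − log₂ n₁).
log₂(16) − log₂(4) = log₂(16/4) = log₂(4) = 2.
ΔRT = 174.3 × 2.0000 = 348.600 ms.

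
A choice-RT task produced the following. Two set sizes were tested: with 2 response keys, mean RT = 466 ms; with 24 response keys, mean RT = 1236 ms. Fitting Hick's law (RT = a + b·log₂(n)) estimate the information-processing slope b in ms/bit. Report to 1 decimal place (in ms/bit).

b = (RT₂ − RT₁)/(log₂ n₂ − log₂ n₁) = (1236 − 466)/(4.5850 − 1) = 214.786 ms/bit.

214.8 ms/bit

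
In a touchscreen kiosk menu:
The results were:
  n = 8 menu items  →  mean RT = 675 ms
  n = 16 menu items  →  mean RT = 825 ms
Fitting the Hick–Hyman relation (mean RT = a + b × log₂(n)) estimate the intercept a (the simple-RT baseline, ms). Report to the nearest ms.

225 ms

b = (RT₂ − RT₁)/(log₂ n₂ − log₂ n₁) = (825 − 675)/(4 − 3) = 150 ms/bit.
Intercept: a = 675 − 150·log₂(8) = 225.000 ms.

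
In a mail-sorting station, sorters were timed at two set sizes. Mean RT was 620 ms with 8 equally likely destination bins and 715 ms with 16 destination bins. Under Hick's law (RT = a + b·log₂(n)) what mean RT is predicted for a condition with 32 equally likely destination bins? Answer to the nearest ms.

With log₂ n on the abscissa the relation is linear; from the two conditions:
  b = (715 − 620) / (log₂ 16 − log₂ 8) = 95 / (4 − 3) = 95 ms/bit
  a = 620 − 95 × 3 = 335 ms
Then RT(32) = 335 + 95 × log₂ 32 = 335 + 95 × 5 ≈ 810.000 ms.

810 ms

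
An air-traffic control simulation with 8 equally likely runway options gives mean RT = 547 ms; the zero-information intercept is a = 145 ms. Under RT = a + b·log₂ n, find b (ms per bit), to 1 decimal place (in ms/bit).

134.0 ms/bit

b = (547 − 145) / log₂(8) = 402 / 3 = 134.000 ms/bit.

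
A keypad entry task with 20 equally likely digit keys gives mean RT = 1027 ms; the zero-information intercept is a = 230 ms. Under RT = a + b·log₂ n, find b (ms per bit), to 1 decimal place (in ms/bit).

184.4 ms/bit

20 alternatives carry log₂ 20 = 4.3219 bits; the choice cost is 1027 − 230 = 797 ms, so b = 797/4.3219 = 184.408 ms/bit.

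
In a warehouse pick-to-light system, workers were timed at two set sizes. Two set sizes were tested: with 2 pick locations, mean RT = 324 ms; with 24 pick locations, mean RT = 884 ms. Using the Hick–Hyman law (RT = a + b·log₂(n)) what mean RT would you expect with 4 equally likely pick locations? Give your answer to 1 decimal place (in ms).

RT is linear in log₂ n, so two points fix the line:
  b = (884 − 324) / (log₂ 24 − log₂ 2) = 560 / (4.5850 − 1) = 156.208 ms/bit
  a = 324 − 156.208 × 1 = 167.792 ms
Then RT(4) = 167.792 + 156.208 × log₂ 4 = 167.792 + 156.208 × 2 ≈ 480.208 ms.

480.2 ms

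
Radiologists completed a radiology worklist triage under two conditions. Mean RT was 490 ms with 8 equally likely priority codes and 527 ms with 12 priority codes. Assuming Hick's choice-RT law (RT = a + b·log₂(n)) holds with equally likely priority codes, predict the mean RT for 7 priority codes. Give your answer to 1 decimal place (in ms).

477.8 ms

Solve the two-equation system in a and b:
  b = (527 − 490) / (log₂ 12 − log₂ 8) = 37 / (3.5850 − 3) = 63.252 ms/bit
  a = 490 − 63.252 × 3 = 300.244 ms
Then RT(7) = 300.244 + 63.252 × log₂ 7 = 300.244 + 63.252 × 2.8074 ≈ 477.815 ms.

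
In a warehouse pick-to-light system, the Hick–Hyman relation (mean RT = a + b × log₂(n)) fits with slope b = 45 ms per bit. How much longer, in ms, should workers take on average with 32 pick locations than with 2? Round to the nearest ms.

ΔRT = (a + b log₂ n₂) − (a + b log₂ n₁) = b·(log₂ n₂ − log₂ n₁).
log₂(32) − log₂(2) = log₂(32/2) = log₂(16) = 4.
ΔRT = 45 × 4.0000 = 180.000 ms.

180 ms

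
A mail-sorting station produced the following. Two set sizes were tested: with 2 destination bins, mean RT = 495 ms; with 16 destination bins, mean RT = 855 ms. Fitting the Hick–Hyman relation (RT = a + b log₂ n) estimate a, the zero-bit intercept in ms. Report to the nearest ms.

Slope: b = (855 − 495) / (log₂ 16 − log₂ 2) = 360/3.0000 = 120 ms/bit.
Intercept: a = 495 − 120·log₂(2) = 375.000 ms.

375 ms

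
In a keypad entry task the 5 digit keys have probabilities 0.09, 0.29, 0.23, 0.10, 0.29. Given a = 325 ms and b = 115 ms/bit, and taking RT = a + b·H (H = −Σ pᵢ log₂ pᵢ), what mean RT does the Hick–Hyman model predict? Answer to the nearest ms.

Entropy contributions −pᵢ log₂ pᵢ: 0.3127, 0.5179, 0.4877, 0.3322, 0.5179; sum H = 2.1683 bits.
RT = a + bH = 325 + 115·2.1683 = 574.36 ms.

574 ms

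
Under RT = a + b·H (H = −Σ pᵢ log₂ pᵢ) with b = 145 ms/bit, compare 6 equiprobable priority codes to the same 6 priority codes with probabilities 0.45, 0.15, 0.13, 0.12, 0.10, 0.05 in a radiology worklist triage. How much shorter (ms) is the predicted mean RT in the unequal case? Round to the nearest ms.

Equiprobable entropy H₀ = log₂ 6 = 2.5850 bits.
Skewed entropy H = −Σ pᵢ log₂ pᵢ = 2.2269 bits.
ΔRT = b·(H₀ − H) = 145 × 0.3580 = 51.91 ms.

52 ms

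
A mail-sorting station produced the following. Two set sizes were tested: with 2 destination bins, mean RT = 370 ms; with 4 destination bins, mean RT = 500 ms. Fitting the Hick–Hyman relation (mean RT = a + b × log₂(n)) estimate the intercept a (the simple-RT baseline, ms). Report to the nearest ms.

240 ms

b = (RT₂ − RT₁)/(log₂ n₂ − log₂ n₁) = (500 − 370)/(2 − 1) = 130 ms/bit.
Intercept: a = 370 − 130·log₂(2) = 240.000 ms.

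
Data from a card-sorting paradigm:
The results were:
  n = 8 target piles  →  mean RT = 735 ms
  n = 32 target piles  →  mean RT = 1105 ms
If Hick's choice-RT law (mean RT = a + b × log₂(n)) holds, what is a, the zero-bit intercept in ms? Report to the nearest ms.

180 ms

Slope: b = (1105 − 735) / (log₂ 32 − log₂ 8) = 370/2.0000 = 185 ms/bit.
a = RT₁ − b·log₂ n₁ = 735 − 185 × 3 = 180.000 ms.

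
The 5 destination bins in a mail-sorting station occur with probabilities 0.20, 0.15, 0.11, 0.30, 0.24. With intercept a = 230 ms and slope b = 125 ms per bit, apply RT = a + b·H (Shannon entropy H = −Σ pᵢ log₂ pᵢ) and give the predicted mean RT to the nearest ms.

Entropy contributions −pᵢ log₂ pᵢ: 0.4644, 0.4105, 0.3503, 0.5211, 0.4941; sum H = 2.2404 bits.
RT = a + bH = 230 + 125·2.2404 = 510.06 ms.

510 ms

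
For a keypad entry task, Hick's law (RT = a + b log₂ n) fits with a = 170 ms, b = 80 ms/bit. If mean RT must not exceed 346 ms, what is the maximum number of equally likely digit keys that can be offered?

Set 170 + 80·log₂ n ≤ 346 → log₂ n ≤ (346 − 170)/80 = 2.2000.
So n ≤ 2^2.2000 = 4.595; the largest integer n is 4.

4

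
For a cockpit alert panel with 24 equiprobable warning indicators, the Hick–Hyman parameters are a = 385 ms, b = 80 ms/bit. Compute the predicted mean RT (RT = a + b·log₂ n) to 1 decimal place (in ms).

751.8 ms

log₂(24) = 4.5850 bits, so RT = 385 + 80 × 4.5850 ≈ 751.797 ms.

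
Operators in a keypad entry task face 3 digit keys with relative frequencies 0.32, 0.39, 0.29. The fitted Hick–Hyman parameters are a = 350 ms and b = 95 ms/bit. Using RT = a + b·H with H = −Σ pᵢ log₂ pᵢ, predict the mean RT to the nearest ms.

H = 0.32·log₂(1/0.32) + 0.39·log₂(1/0.39) + 0.29·log₂(1/0.29) = 1.5737 bits.
RT = 350 + 95 × 1.5737 = 499.50 ms.

500 ms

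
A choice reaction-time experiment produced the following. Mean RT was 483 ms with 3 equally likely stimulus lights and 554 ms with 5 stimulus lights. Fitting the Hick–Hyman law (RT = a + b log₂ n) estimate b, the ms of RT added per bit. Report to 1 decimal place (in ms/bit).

96.3 ms/bit

b = (RT₂ − RT₁)/(log₂ n₂ − log₂ n₁) = (554 − 483)/(2.3219 − 1.5850) = 96.341 ms/bit.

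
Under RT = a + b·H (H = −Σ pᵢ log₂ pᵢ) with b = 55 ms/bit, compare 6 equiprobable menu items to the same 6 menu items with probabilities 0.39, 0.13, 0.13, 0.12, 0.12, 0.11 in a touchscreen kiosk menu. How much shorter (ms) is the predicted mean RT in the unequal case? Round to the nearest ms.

11 ms

Equiprobable entropy H₀ = log₂ 6 = 2.5850 bits.
Skewed entropy H = −Σ pᵢ log₂ pᵢ = 2.3795 bits.
ΔRT = b·(H₀ − H) = 55 × 0.2055 = 11.30 ms.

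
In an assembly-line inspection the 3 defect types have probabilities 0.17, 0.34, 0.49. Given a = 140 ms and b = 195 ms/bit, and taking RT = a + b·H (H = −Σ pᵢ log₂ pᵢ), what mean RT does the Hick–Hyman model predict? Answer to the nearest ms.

H = 0.17·log₂(1/0.17) + 0.34·log₂(1/0.34) + 0.49·log₂(1/0.49) = 1.4680 bits.
RT = 140 + 195 × 1.4680 = 426.27 ms.

426 ms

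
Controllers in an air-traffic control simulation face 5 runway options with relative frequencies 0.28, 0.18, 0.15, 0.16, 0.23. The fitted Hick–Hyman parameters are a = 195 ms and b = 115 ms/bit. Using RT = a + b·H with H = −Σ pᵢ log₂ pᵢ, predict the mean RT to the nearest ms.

457 ms

Entropy contributions −pᵢ log₂ pᵢ: 0.5142, 0.4453, 0.4105, 0.4230, 0.4877; sum H = 2.2808 bits.
RT = a + bH = 195 + 115·2.2808 = 457.29 ms.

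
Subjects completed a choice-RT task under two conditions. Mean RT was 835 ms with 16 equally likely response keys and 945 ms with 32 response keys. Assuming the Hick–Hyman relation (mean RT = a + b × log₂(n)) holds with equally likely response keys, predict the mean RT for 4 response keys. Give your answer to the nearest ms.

615 ms

RT is linear in log₂ n, so two points fix the line:
  b = (945 − 835) / (log₂ 32 − log₂ 16) = 110 / (5 − 4) = 110 ms/bit
  a = 835 − 110 × 4 = 395 ms
Then RT(4) = 395 + 110 × log₂ 4 = 395 + 110 × 2 ≈ 615.000 ms.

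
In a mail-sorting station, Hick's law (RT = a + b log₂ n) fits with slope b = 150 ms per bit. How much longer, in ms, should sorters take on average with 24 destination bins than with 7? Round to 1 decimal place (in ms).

The intercept a cancels: ΔRT = b·(log₂ n₂ − log₂ n₁) = b·log₂(n₂/n₁).
log₂(24) − log₂(7) = 4.5850 − 2.8074 = 1.7776.
ΔRT = 150 × 1.7776 = 266.641 ms.

266.6 ms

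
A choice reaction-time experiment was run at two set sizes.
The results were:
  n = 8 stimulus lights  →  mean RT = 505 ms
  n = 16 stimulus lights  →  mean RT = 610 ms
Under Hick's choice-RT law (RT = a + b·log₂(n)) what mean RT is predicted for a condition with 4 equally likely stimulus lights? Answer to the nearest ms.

With log₂ n on the abscissa the relation is linear; from the two conditions:
  b = (610 − 505) / (log₂ 16 − log₂ 8) = 105 / (4 − 3) = 105 ms/bit
  a = 505 − 105 × 3 = 190 ms
Then RT(4) = 190 + 105 × log₂ 4 = 190 + 105 × 2 ≈ 400.000 ms.

400 ms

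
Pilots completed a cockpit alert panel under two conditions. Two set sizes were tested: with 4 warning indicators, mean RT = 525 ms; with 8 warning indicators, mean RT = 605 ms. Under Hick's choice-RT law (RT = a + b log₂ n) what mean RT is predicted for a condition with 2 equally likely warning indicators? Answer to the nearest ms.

Fit slope and intercept:
  b = (605 − 525) / (log₂ 8 − log₂ 4) = 80 / (3 − 2) = 80 ms/bit
  a = 525 − 80 × 2 = 365 ms
Then RT(2) = 365 + 80 × log₂ 2 = 365 + 80 × 1 ≈ 445.000 ms.

445 ms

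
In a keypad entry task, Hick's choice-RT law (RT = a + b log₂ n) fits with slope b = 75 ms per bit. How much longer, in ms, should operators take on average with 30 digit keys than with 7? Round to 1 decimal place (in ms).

Only the slope matters, since a is common to both: ΔRT = b·log₂(n₂/n₁).
log₂(30) − log₂(7) = 4.9069 − 2.8074 = 2.0995.
ΔRT = 75 × 2.0995 = 157.465 ms.

157.5 ms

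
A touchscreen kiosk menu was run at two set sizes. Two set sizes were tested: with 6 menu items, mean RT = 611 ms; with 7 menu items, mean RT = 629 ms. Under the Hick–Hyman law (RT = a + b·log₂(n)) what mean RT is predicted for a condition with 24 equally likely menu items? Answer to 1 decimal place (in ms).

With log₂ n on the abscissa the relation is linear; from the two conditions:
  b = (629 − 611) / (log₂ 7 − log₂ 6) = 18 / (2.8074 − 2.5850) = 80.938 ms/bit
  a = 611 − 80.938 × 2.5850 = 401.778 ms
Then RT(24) = 401.778 + 80.938 × log₂ 24 = 401.778 + 80.938 × 4.5850 ≈ 772.876 ms.

772.9 ms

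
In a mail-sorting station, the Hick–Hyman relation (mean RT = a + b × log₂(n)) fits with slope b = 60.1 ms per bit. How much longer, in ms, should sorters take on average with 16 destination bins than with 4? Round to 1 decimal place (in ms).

ΔRT = (a + b log₂ n₂) − (a + b log₂ n₁) = b·(log₂ n₂ − log₂ n₁).
log₂(16) − log₂(4) = log₂(16/4) = log₂(4) = 2.
ΔRT = 60.1 × 2.0000 = 120.200 ms.

120.2 ms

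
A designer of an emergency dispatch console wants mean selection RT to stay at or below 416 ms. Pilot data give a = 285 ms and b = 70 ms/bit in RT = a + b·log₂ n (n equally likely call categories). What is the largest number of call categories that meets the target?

3

Set 285 + 70·log₂ n ≤ 416 → log₂ n ≤ (416 − 285)/70 = 1.8714.
So n ≤ 2^1.8714 = 3.659; the largest integer n is 3.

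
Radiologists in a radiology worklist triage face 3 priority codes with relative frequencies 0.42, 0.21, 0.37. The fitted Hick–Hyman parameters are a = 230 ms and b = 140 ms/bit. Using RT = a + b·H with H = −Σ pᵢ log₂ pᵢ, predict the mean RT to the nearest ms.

Entropy contributions −pᵢ log₂ pᵢ: 0.5256, 0.4728, 0.5307; sum H = 1.5292 bits.
RT = a + bH = 230 + 140·1.5292 = 444.09 ms.

444 ms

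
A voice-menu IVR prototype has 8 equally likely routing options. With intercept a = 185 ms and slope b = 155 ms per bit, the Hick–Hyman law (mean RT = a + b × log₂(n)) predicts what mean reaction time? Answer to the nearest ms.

650 ms

log₂(8) = 3 bits, so RT = 185 + 155 × 3 ≈ 650.000 ms.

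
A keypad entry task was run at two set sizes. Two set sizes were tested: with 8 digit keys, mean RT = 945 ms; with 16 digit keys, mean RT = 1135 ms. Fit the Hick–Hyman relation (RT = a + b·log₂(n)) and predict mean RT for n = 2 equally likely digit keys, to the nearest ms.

RT is linear in log₂ n, so two points fix the line:
  b = (1135 − 945) / (log₂ 16 − log₂ 8) = 190 / (4 − 3) = 190 ms/bit
  a = 945 − 190 × 3 = 375 ms
Then RT(2) = 375 + 190 × log₂ 2 = 375 + 190 × 1 ≈ 565.000 ms.

565 ms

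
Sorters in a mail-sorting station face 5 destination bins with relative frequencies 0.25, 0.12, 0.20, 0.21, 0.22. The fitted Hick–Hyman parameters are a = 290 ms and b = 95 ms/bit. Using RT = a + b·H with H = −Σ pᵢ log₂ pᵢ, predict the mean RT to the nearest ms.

Entropy contributions −pᵢ log₂ pᵢ: 0.5000, 0.3671, 0.4644, 0.4728, 0.4806; sum H = 2.2848 bits.
RT = a + bH = 290 + 95·2.2848 = 507.06 ms.

507 ms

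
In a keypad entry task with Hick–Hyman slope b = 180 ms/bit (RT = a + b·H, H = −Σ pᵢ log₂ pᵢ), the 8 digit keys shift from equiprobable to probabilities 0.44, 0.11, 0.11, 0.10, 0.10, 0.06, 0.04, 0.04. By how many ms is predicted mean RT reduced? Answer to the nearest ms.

90 ms

The RT saving is b·ΔH. Equiprobable H₀ = log₂(8) = 3.0000 bits; with the given probabilities H = 2.5011 bits.
b·(H₀ − H) = 180 × (3.0000 − 2.5011) = 89.79 ms.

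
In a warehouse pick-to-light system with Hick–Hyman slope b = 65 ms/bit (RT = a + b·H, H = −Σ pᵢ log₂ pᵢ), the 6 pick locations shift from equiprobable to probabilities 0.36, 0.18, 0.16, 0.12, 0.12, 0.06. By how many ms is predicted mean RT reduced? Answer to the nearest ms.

14 ms

The RT saving is b·ΔH. Equiprobable H₀ = log₂(6) = 2.5850 bits; with the given probabilities H = 2.3766 bits.
b·(H₀ − H) = 65 × (2.5850 − 2.3766) = 13.54 ms.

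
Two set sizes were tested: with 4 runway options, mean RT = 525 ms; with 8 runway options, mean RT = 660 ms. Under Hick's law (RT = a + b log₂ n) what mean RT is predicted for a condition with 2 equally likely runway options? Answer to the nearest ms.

390 ms

RT is linear in log₂ n, so two points fix the line:
  b = (660 − 525) / (log₂ 8 − log₂ 4) = 135 / (3 − 2) = 135 ms/bit
  a = 525 − 135 × 2 = 255 ms
Then RT(2) = 255 + 135 × log₂ 2 = 255 + 135 × 1 ≈ 390.000 ms.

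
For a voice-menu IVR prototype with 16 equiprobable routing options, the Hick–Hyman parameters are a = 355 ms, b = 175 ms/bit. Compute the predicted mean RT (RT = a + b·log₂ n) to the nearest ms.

log₂(16) = 4 bits, so RT = 355 + 175 × 4 ≈ 1055.000 ms.

1055 ms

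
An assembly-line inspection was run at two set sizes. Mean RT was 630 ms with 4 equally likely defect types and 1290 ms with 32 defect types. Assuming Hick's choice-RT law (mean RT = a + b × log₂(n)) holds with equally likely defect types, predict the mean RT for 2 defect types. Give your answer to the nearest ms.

With log₂ n on the abscissa the relation is linear; from the two conditions:
  b = (1290 − 630) / (log₂ 32 − log₂ 4) = 660 / (5 − 2) = 220 ms/bit
  a = 630 − 220 × 2 = 190 ms
Then RT(2) = 190 + 220 × log₂ 2 = 190 + 220 × 1 ≈ 410.000 ms.

410 ms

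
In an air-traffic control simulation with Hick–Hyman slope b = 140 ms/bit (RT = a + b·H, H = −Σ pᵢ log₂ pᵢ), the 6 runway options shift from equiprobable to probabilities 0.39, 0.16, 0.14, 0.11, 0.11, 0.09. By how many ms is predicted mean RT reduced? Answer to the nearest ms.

Equiprobable entropy H₀ = log₂ 6 = 2.5850 bits.
Skewed entropy H = −Σ pᵢ log₂ pᵢ = 2.3632 bits.
ΔRT = b·(H₀ − H) = 140 × 0.2218 = 31.05 ms.

31 ms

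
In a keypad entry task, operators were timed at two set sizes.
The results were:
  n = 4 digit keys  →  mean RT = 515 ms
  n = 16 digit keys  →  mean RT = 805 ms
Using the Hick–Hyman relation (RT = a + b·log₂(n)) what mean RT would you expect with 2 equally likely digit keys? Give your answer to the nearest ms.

370 ms

RT is linear in log₂ n, so two points fix the line:
  b = (805 − 515) / (log₂ 16 − log₂ 4) = 290 / (4 − 2) = 145 ms/bit
  a = 515 − 145 × 2 = 225 ms
Then RT(2) = 225 + 145 × log₂ 2 = 225 + 145 × 1 ≈ 370.000 ms.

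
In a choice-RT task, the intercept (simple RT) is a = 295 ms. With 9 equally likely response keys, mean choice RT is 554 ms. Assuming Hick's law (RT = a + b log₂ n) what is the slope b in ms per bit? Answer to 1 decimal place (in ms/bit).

b = (554 − 295) / log₂(9) = 259 / 3.1699 = 81.705 ms/bit.

81.7 ms/bit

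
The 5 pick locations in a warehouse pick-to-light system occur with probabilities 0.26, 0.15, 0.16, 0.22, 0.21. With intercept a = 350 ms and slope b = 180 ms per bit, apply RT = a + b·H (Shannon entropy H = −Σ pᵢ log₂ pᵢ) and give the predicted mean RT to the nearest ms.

Entropy contributions −pᵢ log₂ pᵢ: 0.5053, 0.4105, 0.4230, 0.4806, 0.4728; sum H = 2.2922 bits.
RT = a + bH = 350 + 180·2.2922 = 762.60 ms.

763 ms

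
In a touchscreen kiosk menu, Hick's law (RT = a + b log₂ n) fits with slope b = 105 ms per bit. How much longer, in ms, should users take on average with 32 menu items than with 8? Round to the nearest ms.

ΔRT = (a + b log₂ n₂) − (a + b log₂ n₁) = b·(log₂ n₂ − log₂ n₁).
log₂(32) − log₂(8) = log₂(32/8) = log₂(4) = 2.
ΔRT = 105 × 2.0000 = 210.000 ms.

210 ms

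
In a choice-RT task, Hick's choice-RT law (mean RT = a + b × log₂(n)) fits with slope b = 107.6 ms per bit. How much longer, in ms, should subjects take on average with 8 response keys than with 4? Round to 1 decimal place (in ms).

107.6 ms

Only the slope matters, since a is common to both: ΔRT = b·log₂(n₂/n₁).
log₂(8) − log₂(4) = log₂(8/4) = log₂(2) = 1.
ΔRT = 107.6 × 1.0000 = 107.600 ms.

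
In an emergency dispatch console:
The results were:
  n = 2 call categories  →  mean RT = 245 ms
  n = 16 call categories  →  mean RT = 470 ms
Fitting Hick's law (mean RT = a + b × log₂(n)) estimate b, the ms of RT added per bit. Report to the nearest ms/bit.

Slope: b = (470 − 245) / (log₂ 16 − log₂ 2) = 225/3.0000 = 75 ms/bit.

75 ms/bit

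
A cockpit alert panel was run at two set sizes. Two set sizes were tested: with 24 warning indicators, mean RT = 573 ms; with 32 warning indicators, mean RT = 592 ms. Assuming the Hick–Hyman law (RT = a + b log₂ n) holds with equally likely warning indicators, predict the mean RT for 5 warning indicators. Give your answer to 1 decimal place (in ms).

469.4 ms

Fit slope and intercept:
  b = (592 − 573) / (log₂ 32 − log₂ 24) = 19 / (5 − 4.5850) = 45.779 ms/bit
  a = 573 − 45.779 × 4.5850 = 363.105 ms
Then RT(5) = 363.105 + 45.779 × log₂ 5 = 363.105 + 45.779 × 2.3219 ≈ 469.401 ms.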